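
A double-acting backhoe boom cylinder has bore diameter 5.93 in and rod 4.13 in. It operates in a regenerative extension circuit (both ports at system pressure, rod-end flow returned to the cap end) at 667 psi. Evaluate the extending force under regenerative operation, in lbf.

With equal pressure on both faces, forces on the annular region cancel; the net push is pressure × rod cross-section.
Rod cross-section A_rod = π/4 × (4.13 in)² = 13.40 in^2
F = P × A_rod

F ≈ 8940 lbf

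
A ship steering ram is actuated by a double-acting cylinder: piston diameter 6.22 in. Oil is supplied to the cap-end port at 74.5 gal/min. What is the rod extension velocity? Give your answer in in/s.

v ≈ 9.44 in/s

Cap-side area A_cap = π/4 × (6.22 in)² = 30.39 in^2
v = Q / A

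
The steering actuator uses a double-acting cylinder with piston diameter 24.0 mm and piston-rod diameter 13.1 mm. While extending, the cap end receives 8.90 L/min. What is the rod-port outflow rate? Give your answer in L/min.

Q_out ≈ 6.25 L/min

Cap-side area A_cap = π/4 × (24.0 mm)² = 452.4 mm^2
Rod-side annular area A_ann = π/4 × (24.0² − 13.1²) = 317.6 mm^2
Piston speed v = Q_in/A_cap; rod-end outflow Q_out = v × A_ann = Q_in × A_ann/A_cap.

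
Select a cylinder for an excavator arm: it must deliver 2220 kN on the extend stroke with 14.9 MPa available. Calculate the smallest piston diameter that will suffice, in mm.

Extension force acts on the full piston face: F = P × (π/4)D².
D = √(4F / (πP)) = √(4 × 2220 kN / (π × 14.9 MPa))

D ≈ 436 mm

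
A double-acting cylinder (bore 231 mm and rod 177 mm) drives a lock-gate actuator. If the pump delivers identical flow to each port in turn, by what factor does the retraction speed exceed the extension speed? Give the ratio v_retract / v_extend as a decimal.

v_ret/v_ext ≈ 2.42

Cap-side area A_cap = π/4 × (231 mm)² = 41910 mm^2
Rod-side annular area A_ann = π/4 × (231² − 177²) = 17300 mm^2
For equal Q, v ∝ 1/A, so v_ret/v_ext = A_cap/A_ann.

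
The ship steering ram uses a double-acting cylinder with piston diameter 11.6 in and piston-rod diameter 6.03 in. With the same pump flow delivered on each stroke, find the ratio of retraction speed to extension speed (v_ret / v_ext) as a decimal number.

Cap-side area A_cap = π/4 × (11.6 in)² = 105.7 in^2
Rod-side annular area A_ann = π/4 × (11.6² − 6.03²) = 77.13 in^2
For equal Q, v ∝ 1/A, so v_ret/v_ext = A_cap/A_ann.

v_ret/v_ext ≈ 1.37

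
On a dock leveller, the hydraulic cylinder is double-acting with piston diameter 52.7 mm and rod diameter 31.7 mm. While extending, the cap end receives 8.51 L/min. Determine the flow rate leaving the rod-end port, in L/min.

Cap-side area A_cap = π/4 × (52.7 mm)² = 2181 mm^2
Rod-side annular area A_ann = π/4 × (52.7² − 31.7²) = 1392 mm^2
Piston speed v = Q_in/A_cap; rod-end outflow Q_out = v × A_ann = Q_in × A_ann/A_cap.

Q_out ≈ 5.43 L/min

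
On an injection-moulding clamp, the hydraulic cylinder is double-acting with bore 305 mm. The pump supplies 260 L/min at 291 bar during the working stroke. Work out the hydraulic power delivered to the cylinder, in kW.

Hydraulic power = P × Q

W ≈ 126 kW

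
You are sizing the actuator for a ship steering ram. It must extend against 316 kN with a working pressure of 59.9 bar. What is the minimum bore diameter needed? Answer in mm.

Extension force acts on the full piston face: F = P × (π/4)D².
D = √(4F / (πP)) = √(4 × 316 kN / (π × 59.9 bar))

D ≈ 259 mm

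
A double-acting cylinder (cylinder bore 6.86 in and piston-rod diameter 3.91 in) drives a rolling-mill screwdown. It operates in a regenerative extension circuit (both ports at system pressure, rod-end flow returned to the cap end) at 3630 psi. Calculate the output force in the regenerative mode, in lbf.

F ≈ 43600 lbf

With equal pressure on both faces, forces on the annular region cancel; the net push is pressure × rod cross-section.
Rod cross-section A_rod = π/4 × (3.91 in)² = 12.01 in^2
F = P × A_rod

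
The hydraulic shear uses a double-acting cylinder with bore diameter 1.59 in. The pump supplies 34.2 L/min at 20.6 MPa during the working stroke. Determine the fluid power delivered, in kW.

W ≈ 11.7 kW

Hydraulic power = P × Q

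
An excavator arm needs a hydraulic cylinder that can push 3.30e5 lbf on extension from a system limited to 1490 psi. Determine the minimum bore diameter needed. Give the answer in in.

Extension force acts on the full piston face: F = P × (π/4)D².
D = √(4F / (πP)) = √(4 × 3.30e5 lbf / (π × 1490 psi))

D ≈ 16.8 in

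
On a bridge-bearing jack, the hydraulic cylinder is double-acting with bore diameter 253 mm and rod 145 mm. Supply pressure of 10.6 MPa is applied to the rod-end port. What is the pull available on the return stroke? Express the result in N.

Rod-side annular area A_ann = π/4 × (253² − 145²) = 33760 mm^2
On retraction the pressure acts on the annular area (bore minus rod).
F = P × A_ann

F ≈ 3.58e5 N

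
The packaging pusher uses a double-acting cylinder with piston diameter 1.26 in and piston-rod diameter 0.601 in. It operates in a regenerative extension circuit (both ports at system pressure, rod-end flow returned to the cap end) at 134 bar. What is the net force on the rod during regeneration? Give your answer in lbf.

With equal pressure on both faces, forces on the annular region cancel; the net push is pressure × rod cross-section.
Rod cross-section A_rod = π/4 × (0.601 in)² = 0.2837 in^2
F = P × A_rod

F ≈ 551 lbf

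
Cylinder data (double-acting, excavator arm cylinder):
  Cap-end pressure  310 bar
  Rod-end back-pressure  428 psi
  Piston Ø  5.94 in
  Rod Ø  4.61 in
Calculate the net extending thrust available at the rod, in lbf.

Cap-side area A_cap = π/4 × (5.94 in)² = 27.71 in^2
Rod-side annular area A_ann = π/4 × (5.94² − 4.61²) = 11.02 in^2
Net thrust = P_cap·A_cap − P_rod·A_ann = 1.246e5 lbf − 4717 lbf

F ≈ 1.20e5 lbf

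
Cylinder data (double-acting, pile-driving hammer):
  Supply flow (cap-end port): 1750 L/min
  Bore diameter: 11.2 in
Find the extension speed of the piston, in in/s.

Cap-side area A_cap = π/4 × (11.2 in)² = 98.52 in^2
v = Q / A

v ≈ 18.1 in/s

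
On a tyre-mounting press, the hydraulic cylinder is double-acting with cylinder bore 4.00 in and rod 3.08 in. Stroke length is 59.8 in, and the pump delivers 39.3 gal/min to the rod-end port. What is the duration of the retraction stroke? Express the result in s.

t ≈ 2.02 s

Rod-side annular area A_ann = π/4 × (4.00² − 3.08²) = 5.116 in^2
Swept volume V = A × L; t = V / Q = A·L / Q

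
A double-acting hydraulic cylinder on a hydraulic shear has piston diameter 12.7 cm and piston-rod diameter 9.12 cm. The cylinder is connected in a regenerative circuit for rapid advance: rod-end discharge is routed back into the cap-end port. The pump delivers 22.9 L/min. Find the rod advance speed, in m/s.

v ≈ 0.0584 m/s

In regeneration the rod-end outflow joins the pump flow into the cap end, so the net volume the pump must supply per unit advance equals the rod cross-section area.
Rod cross-section A_rod = π/4 × (9.12 cm)² = 65.33 cm^2
v = Q_pump / A_rod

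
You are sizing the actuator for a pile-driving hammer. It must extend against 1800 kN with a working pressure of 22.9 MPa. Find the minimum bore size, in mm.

D ≈ 316 mm

Extension force acts on the full piston face: F = P × (π/4)D².
D = √(4F / (πP)) = √(4 × 1800 kN / (π × 22.9 MPa))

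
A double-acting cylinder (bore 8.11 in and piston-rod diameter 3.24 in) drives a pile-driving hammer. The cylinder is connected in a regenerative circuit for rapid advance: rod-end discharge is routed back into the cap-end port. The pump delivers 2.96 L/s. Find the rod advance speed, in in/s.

In regeneration the rod-end outflow joins the pump flow into the cap end, so the net volume the pump must supply per unit advance equals the rod cross-section area.
Rod cross-section A_rod = π/4 × (3.24 in)² = 8.245 in^2
v = Q_pump / A_rod

v ≈ 21.9 in/s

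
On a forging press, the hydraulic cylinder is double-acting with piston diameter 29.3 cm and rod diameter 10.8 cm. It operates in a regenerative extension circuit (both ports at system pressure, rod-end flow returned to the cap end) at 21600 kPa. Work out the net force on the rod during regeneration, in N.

F ≈ 1.98e5 N

With equal pressure on both faces, forces on the annular region cancel; the net push is pressure × rod cross-section.
Rod cross-section A_rod = π/4 × (10.8 cm)² = 91.61 cm^2
F = P × A_rod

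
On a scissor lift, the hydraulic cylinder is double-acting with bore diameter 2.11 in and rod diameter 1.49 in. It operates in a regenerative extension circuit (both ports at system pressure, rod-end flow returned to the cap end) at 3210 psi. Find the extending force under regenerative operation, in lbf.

F ≈ 5600 lbf

With equal pressure on both faces, forces on the annular region cancel; the net push is pressure × rod cross-section.
Rod cross-section A_rod = π/4 × (1.49 in)² = 1.744 in^2
F = P × A_rod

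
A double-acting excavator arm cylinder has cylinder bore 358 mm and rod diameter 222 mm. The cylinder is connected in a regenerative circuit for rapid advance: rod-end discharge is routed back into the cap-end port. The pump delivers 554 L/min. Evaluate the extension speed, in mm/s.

v ≈ 239 mm/s

In regeneration the rod-end outflow joins the pump flow into the cap end, so the net volume the pump must supply per unit advance equals the rod cross-section area.
Rod cross-section A_rod = π/4 × (222 mm)² = 38710 mm^2
v = Q_pump / A_rod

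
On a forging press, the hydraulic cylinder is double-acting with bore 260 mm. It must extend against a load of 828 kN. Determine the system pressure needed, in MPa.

P ≈ 15.6 MPa

Cap-side area A_cap = π/4 × (260 mm)² = 53090 mm^2
P = F / A = 828 kN / A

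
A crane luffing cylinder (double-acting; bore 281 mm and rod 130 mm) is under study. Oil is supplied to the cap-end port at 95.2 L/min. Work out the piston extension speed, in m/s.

v ≈ 0.0256 m/s

Cap-side area A_cap = π/4 × (281 mm)² = 62020 mm^2
v = Q / A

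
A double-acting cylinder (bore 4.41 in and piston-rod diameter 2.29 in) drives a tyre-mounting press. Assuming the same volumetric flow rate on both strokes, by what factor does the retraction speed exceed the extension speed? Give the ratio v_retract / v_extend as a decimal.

Cap-side area A_cap = π/4 × (4.41 in)² = 15.27 in^2
Rod-side annular area A_ann = π/4 × (4.41² − 2.29²) = 11.16 in^2
For equal Q, v ∝ 1/A, so v_ret/v_ext = A_cap/A_ann.

v_ret/v_ext ≈ 1.37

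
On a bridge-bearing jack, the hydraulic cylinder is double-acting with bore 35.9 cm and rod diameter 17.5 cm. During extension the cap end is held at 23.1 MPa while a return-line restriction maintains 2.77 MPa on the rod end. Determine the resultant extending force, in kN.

F ≈ 2120 kN

Cap-side area A_cap = π/4 × (35.9 cm)² = 1012 cm^2
Rod-side annular area A_ann = π/4 × (35.9² − 17.5²) = 771.7 cm^2
Net thrust = P_cap·A_cap − P_rod·A_ann = 2338 kN − 213.8 kN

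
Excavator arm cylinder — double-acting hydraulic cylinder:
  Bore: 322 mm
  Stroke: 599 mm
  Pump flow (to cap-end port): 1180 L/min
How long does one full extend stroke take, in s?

Cap-side area A_cap = π/4 × (322 mm)² = 81430 mm^2
Swept volume V = A × L; t = V / Q = A·L / Q

t ≈ 2.48 s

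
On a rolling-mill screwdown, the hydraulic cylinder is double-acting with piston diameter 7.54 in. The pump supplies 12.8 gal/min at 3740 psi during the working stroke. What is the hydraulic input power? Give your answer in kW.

W ≈ 20.8 kW

Hydraulic power = P × Q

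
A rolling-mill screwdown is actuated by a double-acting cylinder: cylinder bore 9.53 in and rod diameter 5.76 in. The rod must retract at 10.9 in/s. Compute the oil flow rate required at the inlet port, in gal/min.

Rod-side annular area A_ann = π/4 × (9.53² − 5.76²) = 45.27 in^2
Q = A × v

Q ≈ 128 gal/min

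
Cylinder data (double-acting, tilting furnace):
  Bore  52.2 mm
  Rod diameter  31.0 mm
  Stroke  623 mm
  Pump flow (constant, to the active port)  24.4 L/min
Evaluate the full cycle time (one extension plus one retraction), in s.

Cap-side area A_cap = π/4 × (52.2 mm)² = 2140 mm^2
Rod-side annular area A_ann = π/4 × (52.2² − 31.0²) = 1385 mm^2
t_ext = A_cap·L/Q = 3.279 s
t_ret = A_ann·L/Q = 2.122 s
t_cycle = t_ext + t_ret

t ≈ 5.40 s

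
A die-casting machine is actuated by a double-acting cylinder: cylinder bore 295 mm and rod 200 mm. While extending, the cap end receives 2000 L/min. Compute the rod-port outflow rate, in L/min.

Cap-side area A_cap = π/4 × (295 mm)² = 68350 mm^2
Rod-side annular area A_ann = π/4 × (295² − 200²) = 36930 mm^2
Piston speed v = Q_in/A_cap; rod-end outflow Q_out = v × A_ann = Q_in × A_ann/A_cap.

Q_out ≈ 1080 L/min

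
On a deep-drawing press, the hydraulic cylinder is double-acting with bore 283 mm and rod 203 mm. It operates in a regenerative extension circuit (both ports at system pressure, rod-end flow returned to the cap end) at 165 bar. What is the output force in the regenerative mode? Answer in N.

With equal pressure on both faces, forces on the annular region cancel; the net push is pressure × rod cross-section.
Rod cross-section A_rod = π/4 × (203 mm)² = 32370 mm^2
F = P × A_rod

F ≈ 5.34e5 N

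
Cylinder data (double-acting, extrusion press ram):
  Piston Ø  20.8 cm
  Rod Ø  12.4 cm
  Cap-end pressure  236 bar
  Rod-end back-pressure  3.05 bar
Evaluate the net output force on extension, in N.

Cap-side area A_cap = π/4 × (20.8 cm)² = 339.8 cm^2
Rod-side annular area A_ann = π/4 × (20.8² − 12.4²) = 219.0 cm^2
Net thrust = P_cap·A_cap − P_rod·A_ann = 8.019e5 N − 6680 N

F ≈ 7.95e5 N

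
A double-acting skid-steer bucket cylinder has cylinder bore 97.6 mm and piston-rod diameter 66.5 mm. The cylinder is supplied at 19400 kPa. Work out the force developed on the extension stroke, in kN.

F ≈ 145 kN

Cap-side area A_cap = π/4 × (97.6 mm)² = 7482 mm^2
F = P × A_cap = 19400 kPa × A_cap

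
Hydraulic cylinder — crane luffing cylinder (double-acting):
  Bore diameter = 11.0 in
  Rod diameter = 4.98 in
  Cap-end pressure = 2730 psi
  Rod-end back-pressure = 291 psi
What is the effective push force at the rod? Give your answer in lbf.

F ≈ 2.37e5 lbf

Cap-side area A_cap = π/4 × (11.0 in)² = 95.03 in^2
Rod-side annular area A_ann = π/4 × (11.0² − 4.98²) = 75.55 in^2
Net thrust = P_cap·A_cap − P_rod·A_ann = 2.594e5 lbf − 21990 lbf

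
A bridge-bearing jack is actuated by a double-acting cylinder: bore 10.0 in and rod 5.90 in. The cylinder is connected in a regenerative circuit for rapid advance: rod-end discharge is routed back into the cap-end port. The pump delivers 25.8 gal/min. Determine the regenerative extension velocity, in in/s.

v ≈ 3.63 in/s

In regeneration the rod-end outflow joins the pump flow into the cap end, so the net volume the pump must supply per unit advance equals the rod cross-section area.
Rod cross-section A_rod = π/4 × (5.90 in)² = 27.34 in^2
v = Q_pump / A_rod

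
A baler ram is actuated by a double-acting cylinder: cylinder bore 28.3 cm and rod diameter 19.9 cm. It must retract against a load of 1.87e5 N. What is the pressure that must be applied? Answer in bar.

Rod-side annular area A_ann = π/4 × (28.3² − 19.9²) = 318.0 cm^2
Retraction: pressure acts on the annular area.
P = F / A = 1.87e5 N / A

P ≈ 58.8 bar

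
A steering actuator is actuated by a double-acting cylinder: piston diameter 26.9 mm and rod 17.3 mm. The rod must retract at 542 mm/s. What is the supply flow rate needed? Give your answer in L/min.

Q ≈ 10.8 L/min

Rod-side annular area A_ann = π/4 × (26.9² − 17.3²) = 333.3 mm^2
Q = A × v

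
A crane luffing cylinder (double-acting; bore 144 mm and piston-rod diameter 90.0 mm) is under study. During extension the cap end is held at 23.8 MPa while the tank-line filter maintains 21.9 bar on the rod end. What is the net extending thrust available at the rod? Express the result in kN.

Cap-side area A_cap = π/4 × (144 mm)² = 16290 mm^2
Rod-side annular area A_ann = π/4 × (144² − 90.0²) = 9924 mm^2
Net thrust = P_cap·A_cap − P_rod·A_ann = 387.6 kN − 21.73 kN

F ≈ 366 kN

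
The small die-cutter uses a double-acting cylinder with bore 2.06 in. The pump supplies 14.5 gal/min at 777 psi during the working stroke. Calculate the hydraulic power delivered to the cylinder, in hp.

W ≈ 6.57 hp

Hydraulic power = P × Q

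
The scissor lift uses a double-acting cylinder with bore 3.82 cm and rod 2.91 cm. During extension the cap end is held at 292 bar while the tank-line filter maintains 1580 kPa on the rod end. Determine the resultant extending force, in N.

Cap-side area A_cap = π/4 × (3.82 cm)² = 11.46 cm^2
Rod-side annular area A_ann = π/4 × (3.82² − 2.91²) = 4.810 cm^2
Net thrust = P_cap·A_cap − P_rod·A_ann = 33470 N − 760.0 N

F ≈ 32700 N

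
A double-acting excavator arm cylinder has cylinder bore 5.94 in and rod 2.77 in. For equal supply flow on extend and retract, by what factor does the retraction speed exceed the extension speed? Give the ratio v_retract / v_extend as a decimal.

v_ret/v_ext ≈ 1.28

Cap-side area A_cap = π/4 × (5.94 in)² = 27.71 in^2
Rod-side annular area A_ann = π/4 × (5.94² − 2.77²) = 21.69 in^2
For equal Q, v ∝ 1/A, so v_ret/v_ext = A_cap/A_ann.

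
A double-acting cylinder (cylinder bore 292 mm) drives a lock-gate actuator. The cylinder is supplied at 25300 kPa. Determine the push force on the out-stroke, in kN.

F ≈ 1690 kN

Cap-side area A_cap = π/4 × (292 mm)² = 66970 mm^2
F = P × A_cap = 25300 kPa × A_cap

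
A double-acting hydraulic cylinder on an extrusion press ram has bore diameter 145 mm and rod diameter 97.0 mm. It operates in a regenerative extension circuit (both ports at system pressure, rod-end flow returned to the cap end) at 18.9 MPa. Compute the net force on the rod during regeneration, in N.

F ≈ 1.40e5 N

With equal pressure on both faces, forces on the annular region cancel; the net push is pressure × rod cross-section.
Rod cross-section A_rod = π/4 × (97.0 mm)² = 7390 mm^2
F = P × A_rod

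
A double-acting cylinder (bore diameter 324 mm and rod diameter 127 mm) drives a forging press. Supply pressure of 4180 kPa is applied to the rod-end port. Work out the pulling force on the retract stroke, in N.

F ≈ 2.92e5 N

Rod-side annular area A_ann = π/4 × (324² − 127²) = 69780 mm^2
On retraction the pressure acts on the annular area (bore minus rod).
F = P × A_ann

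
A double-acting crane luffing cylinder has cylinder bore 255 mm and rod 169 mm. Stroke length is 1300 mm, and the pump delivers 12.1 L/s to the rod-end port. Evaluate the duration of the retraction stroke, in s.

Rod-side annular area A_ann = π/4 × (255² − 169²) = 28640 mm^2
Swept volume V = A × L; t = V / Q = A·L / Q

t ≈ 3.08 s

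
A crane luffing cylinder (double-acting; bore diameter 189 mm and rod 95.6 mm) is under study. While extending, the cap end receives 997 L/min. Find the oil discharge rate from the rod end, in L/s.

Cap-side area A_cap = π/4 × (189 mm)² = 28060 mm^2
Rod-side annular area A_ann = π/4 × (189² − 95.6²) = 20880 mm^2
Piston speed v = Q_in/A_cap; rod-end outflow Q_out = v × A_ann = Q_in × A_ann/A_cap.

Q_out ≈ 12.4 L/s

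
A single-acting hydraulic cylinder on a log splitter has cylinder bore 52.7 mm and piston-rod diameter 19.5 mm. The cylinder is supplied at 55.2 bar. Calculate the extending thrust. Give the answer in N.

F ≈ 12000 N

Cap-side area A_cap = π/4 × (52.7 mm)² = 2181 mm^2
F = P × A_cap = 55.2 bar × A_cap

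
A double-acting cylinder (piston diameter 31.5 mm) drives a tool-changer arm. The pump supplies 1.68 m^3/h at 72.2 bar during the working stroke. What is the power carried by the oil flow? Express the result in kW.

W ≈ 3.37 kW

Hydraulic power = P × Q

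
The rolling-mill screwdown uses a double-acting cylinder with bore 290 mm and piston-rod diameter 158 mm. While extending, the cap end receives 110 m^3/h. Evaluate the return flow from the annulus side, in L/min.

Q_out ≈ 1290 L/min

Cap-side area A_cap = π/4 × (290 mm)² = 66050 mm^2
Rod-side annular area A_ann = π/4 × (290² − 158²) = 46450 mm^2
Piston speed v = Q_in/A_cap; rod-end outflow Q_out = v × A_ann = Q_in × A_ann/A_cap.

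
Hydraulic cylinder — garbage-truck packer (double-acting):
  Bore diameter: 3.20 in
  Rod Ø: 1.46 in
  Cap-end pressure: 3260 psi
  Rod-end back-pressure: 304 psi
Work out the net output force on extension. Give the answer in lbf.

Cap-side area A_cap = π/4 × (3.20 in)² = 8.042 in^2
Rod-side annular area A_ann = π/4 × (3.20² − 1.46²) = 6.368 in^2
Net thrust = P_cap·A_cap − P_rod·A_ann = 26220 lbf − 1936 lbf

F ≈ 24300 lbf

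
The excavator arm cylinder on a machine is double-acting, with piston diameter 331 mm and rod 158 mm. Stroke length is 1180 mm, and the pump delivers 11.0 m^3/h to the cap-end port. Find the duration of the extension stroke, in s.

Cap-side area A_cap = π/4 × (331 mm)² = 86050 mm^2
Swept volume V = A × L; t = V / Q = A·L / Q

t ≈ 33.2 s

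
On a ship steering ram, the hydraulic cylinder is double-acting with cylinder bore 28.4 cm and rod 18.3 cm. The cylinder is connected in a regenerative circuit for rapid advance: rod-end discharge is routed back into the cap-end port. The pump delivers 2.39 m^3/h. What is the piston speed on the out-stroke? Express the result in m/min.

v ≈ 1.51 m/min

In regeneration the rod-end outflow joins the pump flow into the cap end, so the net volume the pump must supply per unit advance equals the rod cross-section area.
Rod cross-section A_rod = π/4 × (18.3 cm)² = 263.0 cm^2
v = Q_pump / A_rod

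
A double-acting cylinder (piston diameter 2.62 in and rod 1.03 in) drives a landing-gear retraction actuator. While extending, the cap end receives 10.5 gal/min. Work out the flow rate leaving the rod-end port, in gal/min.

Q_out ≈ 8.88 gal/min

Cap-side area A_cap = π/4 × (2.62 in)² = 5.391 in^2
Rod-side annular area A_ann = π/4 × (2.62² − 1.03²) = 4.558 in^2
Piston speed v = Q_in/A_cap; rod-end outflow Q_out = v × A_ann = Q_in × A_ann/A_cap.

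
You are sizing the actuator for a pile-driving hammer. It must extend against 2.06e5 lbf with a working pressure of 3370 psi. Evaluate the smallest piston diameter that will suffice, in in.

Extension force acts on the full piston face: F = P × (π/4)D².
D = √(4F / (πP)) = √(4 × 2.06e5 lbf / (π × 3370 psi))

D ≈ 8.82 in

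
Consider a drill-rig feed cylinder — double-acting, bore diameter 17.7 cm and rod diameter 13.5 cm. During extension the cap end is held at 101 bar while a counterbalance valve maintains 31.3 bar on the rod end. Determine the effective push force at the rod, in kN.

F ≈ 216 kN

Cap-side area A_cap = π/4 × (17.7 cm)² = 246.1 cm^2
Rod-side annular area A_ann = π/4 × (17.7² − 13.5²) = 102.9 cm^2
Net thrust = P_cap·A_cap − P_rod·A_ann = 248.5 kN − 32.21 kN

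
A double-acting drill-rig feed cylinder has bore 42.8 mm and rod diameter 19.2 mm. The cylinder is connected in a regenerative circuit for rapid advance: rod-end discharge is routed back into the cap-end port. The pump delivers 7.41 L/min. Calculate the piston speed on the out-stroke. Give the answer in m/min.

v ≈ 25.6 m/min

In regeneration the rod-end outflow joins the pump flow into the cap end, so the net volume the pump must supply per unit advance equals the rod cross-section area.
Rod cross-section A_rod = π/4 × (19.2 mm)² = 289.5 mm^2
v = Q_pump / A_rod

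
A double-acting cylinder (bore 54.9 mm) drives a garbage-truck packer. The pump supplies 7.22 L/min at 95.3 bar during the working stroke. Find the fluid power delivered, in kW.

W ≈ 1.15 kW

Hydraulic power = P × Q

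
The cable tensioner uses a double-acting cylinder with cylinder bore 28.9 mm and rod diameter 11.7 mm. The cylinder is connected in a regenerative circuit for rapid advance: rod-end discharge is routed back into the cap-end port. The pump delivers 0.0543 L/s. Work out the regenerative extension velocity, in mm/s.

v ≈ 505 mm/s

In regeneration the rod-end outflow joins the pump flow into the cap end, so the net volume the pump must supply per unit advance equals the rod cross-section area.
Rod cross-section A_rod = π/4 × (11.7 mm)² = 107.5 mm^2
v = Q_pump / A_rod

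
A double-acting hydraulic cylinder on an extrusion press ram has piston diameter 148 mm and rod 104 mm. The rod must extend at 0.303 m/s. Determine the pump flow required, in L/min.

Cap-side area A_cap = π/4 × (148 mm)² = 17200 mm^2
Q = A × v

Q ≈ 313 L/min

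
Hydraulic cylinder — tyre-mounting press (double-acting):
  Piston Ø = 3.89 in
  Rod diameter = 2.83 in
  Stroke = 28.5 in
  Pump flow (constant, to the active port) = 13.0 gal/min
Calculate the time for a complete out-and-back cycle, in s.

t ≈ 9.95 s

Cap-side area A_cap = π/4 × (3.89 in)² = 11.88 in^2
Rod-side annular area A_ann = π/4 × (3.89² − 2.83²) = 5.595 in^2
t_ext = A_cap·L/Q = 6.768 s
t_ret = A_ann·L/Q = 3.186 s
t_cycle = t_ext + t_ret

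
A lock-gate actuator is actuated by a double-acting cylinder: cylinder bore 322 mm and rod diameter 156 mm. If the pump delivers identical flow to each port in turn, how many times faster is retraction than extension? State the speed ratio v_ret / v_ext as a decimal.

Cap-side area A_cap = π/4 × (322 mm)² = 81430 mm^2
Rod-side annular area A_ann = π/4 × (322² − 156²) = 62320 mm^2
For equal Q, v ∝ 1/A, so v_ret/v_ext = A_cap/A_ann.

v_ret/v_ext ≈ 1.31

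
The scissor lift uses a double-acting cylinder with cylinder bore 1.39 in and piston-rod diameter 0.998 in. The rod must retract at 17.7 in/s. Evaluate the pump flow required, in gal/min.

Q ≈ 3.38 gal/min

Rod-side annular area A_ann = π/4 × (1.39² − 0.998²) = 0.7352 in^2
Q = A × v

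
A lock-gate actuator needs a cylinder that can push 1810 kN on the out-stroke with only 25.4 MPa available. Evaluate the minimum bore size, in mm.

D ≈ 301 mm

Extension force acts on the full piston face: F = P × (π/4)D².
D = √(4F / (πP)) = √(4 × 1810 kN / (π × 25.4 MPa))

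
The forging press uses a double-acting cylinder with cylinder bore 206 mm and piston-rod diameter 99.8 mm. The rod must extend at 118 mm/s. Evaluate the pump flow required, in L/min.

Cap-side area A_cap = π/4 × (206 mm)² = 33330 mm^2
Q = A × v

Q ≈ 236 L/min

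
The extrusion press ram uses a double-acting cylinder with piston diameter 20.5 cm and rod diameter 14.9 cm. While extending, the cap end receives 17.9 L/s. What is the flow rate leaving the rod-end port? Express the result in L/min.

Cap-side area A_cap = π/4 × (20.5 cm)² = 330.1 cm^2
Rod-side annular area A_ann = π/4 × (20.5² − 14.9²) = 155.7 cm^2
Piston speed v = Q_in/A_cap; rod-end outflow Q_out = v × A_ann = Q_in × A_ann/A_cap.

Q_out ≈ 507 L/min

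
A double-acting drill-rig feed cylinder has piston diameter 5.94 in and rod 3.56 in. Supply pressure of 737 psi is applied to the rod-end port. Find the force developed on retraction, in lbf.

F ≈ 13100 lbf

Rod-side annular area A_ann = π/4 × (5.94² − 3.56²) = 17.76 in^2
On retraction the pressure acts on the annular area (bore minus rod).
F = P × A_ann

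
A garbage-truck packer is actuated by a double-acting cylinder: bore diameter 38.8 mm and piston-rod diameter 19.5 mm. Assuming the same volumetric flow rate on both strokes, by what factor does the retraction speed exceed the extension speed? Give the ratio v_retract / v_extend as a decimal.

Cap-side area A_cap = π/4 × (38.8 mm)² = 1182 mm^2
Rod-side annular area A_ann = π/4 × (38.8² − 19.5²) = 883.7 mm^2
For equal Q, v ∝ 1/A, so v_ret/v_ext = A_cap/A_ann.

v_ret/v_ext ≈ 1.34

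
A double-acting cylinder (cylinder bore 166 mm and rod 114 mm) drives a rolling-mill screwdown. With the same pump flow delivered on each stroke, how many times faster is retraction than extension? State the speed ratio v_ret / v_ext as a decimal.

Cap-side area A_cap = π/4 × (166 mm)² = 21640 mm^2
Rod-side annular area A_ann = π/4 × (166² − 114²) = 11440 mm^2
For equal Q, v ∝ 1/A, so v_ret/v_ext = A_cap/A_ann.

v_ret/v_ext ≈ 1.89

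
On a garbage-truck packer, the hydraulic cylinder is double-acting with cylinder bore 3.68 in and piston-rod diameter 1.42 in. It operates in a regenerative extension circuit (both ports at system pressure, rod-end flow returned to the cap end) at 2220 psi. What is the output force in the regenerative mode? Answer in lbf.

With equal pressure on both faces, forces on the annular region cancel; the net push is pressure × rod cross-section.
Rod cross-section A_rod = π/4 × (1.42 in)² = 1.584 in^2
F = P × A_rod

F ≈ 3520 lbf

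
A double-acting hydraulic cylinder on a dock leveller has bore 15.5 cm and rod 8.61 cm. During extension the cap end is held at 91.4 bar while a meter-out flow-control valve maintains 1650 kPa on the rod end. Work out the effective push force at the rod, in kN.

Cap-side area A_cap = π/4 × (15.5 cm)² = 188.7 cm^2
Rod-side annular area A_ann = π/4 × (15.5² − 8.61²) = 130.5 cm^2
Net thrust = P_cap·A_cap − P_rod·A_ann = 172.5 kN − 21.53 kN

F ≈ 151 kN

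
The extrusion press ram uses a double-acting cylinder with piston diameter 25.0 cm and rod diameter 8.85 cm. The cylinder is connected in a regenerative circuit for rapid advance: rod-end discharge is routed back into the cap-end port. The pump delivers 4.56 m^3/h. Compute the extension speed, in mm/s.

v ≈ 206 mm/s

In regeneration the rod-end outflow joins the pump flow into the cap end, so the net volume the pump must supply per unit advance equals the rod cross-section area.
Rod cross-section A_rod = π/4 × (8.85 cm)² = 61.51 cm^2
v = Q_pump / A_rod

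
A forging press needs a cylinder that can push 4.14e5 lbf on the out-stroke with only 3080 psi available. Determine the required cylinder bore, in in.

D ≈ 13.1 in

Extension force acts on the full piston face: F = P × (π/4)D².
D = √(4F / (πP)) = √(4 × 4.14e5 lbf / (π × 3080 psi))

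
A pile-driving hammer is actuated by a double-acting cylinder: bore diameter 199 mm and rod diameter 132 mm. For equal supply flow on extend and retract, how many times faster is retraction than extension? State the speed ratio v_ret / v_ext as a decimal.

v_ret/v_ext ≈ 1.79

Cap-side area A_cap = π/4 × (199 mm)² = 31100 mm^2
Rod-side annular area A_ann = π/4 × (199² − 132²) = 17420 mm^2
For equal Q, v ∝ 1/A, so v_ret/v_ext = A_cap/A_ann.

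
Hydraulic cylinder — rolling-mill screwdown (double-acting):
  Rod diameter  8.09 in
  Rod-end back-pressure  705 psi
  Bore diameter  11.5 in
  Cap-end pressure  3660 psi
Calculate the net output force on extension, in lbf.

F ≈ 3.43e5 lbf

Cap-side area A_cap = π/4 × (11.5 in)² = 103.9 in^2
Rod-side annular area A_ann = π/4 × (11.5² − 8.09²) = 52.47 in^2
Net thrust = P_cap·A_cap − P_rod·A_ann = 3.802e5 lbf − 36990 lbf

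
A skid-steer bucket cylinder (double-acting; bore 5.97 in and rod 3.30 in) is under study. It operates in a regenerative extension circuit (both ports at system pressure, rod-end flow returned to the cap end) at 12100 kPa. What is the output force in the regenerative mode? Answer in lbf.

With equal pressure on both faces, forces on the annular region cancel; the net push is pressure × rod cross-section.
Rod cross-section A_rod = π/4 × (3.30 in)² = 8.553 in^2
F = P × A_rod

F ≈ 15000 lbf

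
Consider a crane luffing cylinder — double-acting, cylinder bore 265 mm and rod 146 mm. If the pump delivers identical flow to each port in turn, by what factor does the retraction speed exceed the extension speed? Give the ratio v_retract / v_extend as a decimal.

v_ret/v_ext ≈ 1.44

Cap-side area A_cap = π/4 × (265 mm)² = 55150 mm^2
Rod-side annular area A_ann = π/4 × (265² − 146²) = 38410 mm^2
For equal Q, v ∝ 1/A, so v_ret/v_ext = A_cap/A_ann.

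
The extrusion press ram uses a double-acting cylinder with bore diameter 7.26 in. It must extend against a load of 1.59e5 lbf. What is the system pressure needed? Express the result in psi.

Cap-side area A_cap = π/4 × (7.26 in)² = 41.40 in^2
P = F / A = 1.59e5 lbf / A

P ≈ 3840 psi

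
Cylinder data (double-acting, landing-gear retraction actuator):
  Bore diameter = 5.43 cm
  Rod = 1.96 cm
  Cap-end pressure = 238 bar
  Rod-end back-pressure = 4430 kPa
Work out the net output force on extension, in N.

Cap-side area A_cap = π/4 × (5.43 cm)² = 23.16 cm^2
Rod-side annular area A_ann = π/4 × (5.43² − 1.96²) = 20.14 cm^2
Net thrust = P_cap·A_cap − P_rod·A_ann = 55110 N − 8922 N

F ≈ 46200 N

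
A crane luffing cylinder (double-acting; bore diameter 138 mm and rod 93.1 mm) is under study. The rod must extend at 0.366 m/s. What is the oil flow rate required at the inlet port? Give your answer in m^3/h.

Q ≈ 19.7 m^3/h

Cap-side area A_cap = π/4 × (138 mm)² = 14960 mm^2
Q = A × v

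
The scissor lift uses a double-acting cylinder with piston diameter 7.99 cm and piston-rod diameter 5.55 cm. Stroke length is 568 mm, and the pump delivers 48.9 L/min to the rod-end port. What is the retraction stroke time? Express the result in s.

t ≈ 1.81 s

Rod-side annular area A_ann = π/4 × (7.99² − 5.55²) = 25.95 cm^2
Swept volume V = A × L; t = V / Q = A·L / Q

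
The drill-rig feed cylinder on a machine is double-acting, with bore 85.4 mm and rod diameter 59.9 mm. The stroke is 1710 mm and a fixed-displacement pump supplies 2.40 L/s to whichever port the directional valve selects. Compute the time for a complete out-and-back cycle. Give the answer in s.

t ≈ 6.15 s

Cap-side area A_cap = π/4 × (85.4 mm)² = 5728 mm^2
Rod-side annular area A_ann = π/4 × (85.4² − 59.9²) = 2910 mm^2
t_ext = A_cap·L/Q = 4.081 s
t_ret = A_ann·L/Q = 2.073 s
t_cycle = t_ext + t_ret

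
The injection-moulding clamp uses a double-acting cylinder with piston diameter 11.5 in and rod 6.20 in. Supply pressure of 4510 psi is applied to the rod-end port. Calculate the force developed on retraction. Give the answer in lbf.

Rod-side annular area A_ann = π/4 × (11.5² − 6.20²) = 73.68 in^2
On retraction the pressure acts on the annular area (bore minus rod).
F = P × A_ann

F ≈ 3.32e5 lbf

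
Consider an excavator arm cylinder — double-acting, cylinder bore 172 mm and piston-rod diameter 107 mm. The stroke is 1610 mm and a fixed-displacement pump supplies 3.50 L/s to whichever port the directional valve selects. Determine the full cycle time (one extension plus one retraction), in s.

Cap-side area A_cap = π/4 × (172 mm)² = 23240 mm^2
Rod-side annular area A_ann = π/4 × (172² − 107²) = 14240 mm^2
t_ext = A_cap·L/Q = 10.69 s
t_ret = A_ann·L/Q = 6.552 s
t_cycle = t_ext + t_ret

t ≈ 17.2 s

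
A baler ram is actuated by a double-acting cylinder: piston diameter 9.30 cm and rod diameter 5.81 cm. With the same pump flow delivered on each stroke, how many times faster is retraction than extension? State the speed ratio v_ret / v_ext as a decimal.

Cap-side area A_cap = π/4 × (9.30 cm)² = 67.93 cm^2
Rod-side annular area A_ann = π/4 × (9.30² − 5.81²) = 41.42 cm^2
For equal Q, v ∝ 1/A, so v_ret/v_ext = A_cap/A_ann.

v_ret/v_ext ≈ 1.64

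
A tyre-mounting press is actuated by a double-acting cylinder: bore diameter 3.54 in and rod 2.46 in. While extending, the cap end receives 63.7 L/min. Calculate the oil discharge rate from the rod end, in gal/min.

Cap-side area A_cap = π/4 × (3.54 in)² = 9.842 in^2
Rod-side annular area A_ann = π/4 × (3.54² − 2.46²) = 5.089 in^2
Piston speed v = Q_in/A_cap; rod-end outflow Q_out = v × A_ann = Q_in × A_ann/A_cap.

Q_out ≈ 8.70 gal/min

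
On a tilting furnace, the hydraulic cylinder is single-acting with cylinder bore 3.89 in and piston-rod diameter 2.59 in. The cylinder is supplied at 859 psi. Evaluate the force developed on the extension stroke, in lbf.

Cap-side area A_cap = π/4 × (3.89 in)² = 11.88 in^2
F = P × A_cap = 859 psi × A_cap

F ≈ 10200 lbf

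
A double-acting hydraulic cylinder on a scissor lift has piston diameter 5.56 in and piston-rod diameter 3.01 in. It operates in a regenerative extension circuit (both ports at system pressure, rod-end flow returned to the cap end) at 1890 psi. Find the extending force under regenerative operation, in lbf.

With equal pressure on both faces, forces on the annular region cancel; the net push is pressure × rod cross-section.
Rod cross-section A_rod = π/4 × (3.01 in)² = 7.116 in^2
F = P × A_rod

F ≈ 13400 lbf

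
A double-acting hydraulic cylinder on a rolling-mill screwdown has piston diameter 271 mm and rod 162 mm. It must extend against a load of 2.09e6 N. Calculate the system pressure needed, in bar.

P ≈ 362 bar

Cap-side area A_cap = π/4 × (271 mm)² = 57680 mm^2
P = F / A = 2.09e6 N / A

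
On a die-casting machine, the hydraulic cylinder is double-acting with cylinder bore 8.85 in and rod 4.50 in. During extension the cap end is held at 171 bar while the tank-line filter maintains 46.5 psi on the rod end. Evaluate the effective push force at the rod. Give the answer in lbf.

Cap-side area A_cap = π/4 × (8.85 in)² = 61.51 in^2
Rod-side annular area A_ann = π/4 × (8.85² − 4.50²) = 45.61 in^2
Net thrust = P_cap·A_cap − P_rod·A_ann = 1.526e5 lbf − 2121 lbf

F ≈ 1.50e5 lbf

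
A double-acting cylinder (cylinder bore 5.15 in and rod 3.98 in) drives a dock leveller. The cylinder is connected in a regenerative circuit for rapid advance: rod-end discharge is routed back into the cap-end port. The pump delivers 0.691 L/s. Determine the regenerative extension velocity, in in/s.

In regeneration the rod-end outflow joins the pump flow into the cap end, so the net volume the pump must supply per unit advance equals the rod cross-section area.
Rod cross-section A_rod = π/4 × (3.98 in)² = 12.44 in^2
v = Q_pump / A_rod

v ≈ 3.39 in/s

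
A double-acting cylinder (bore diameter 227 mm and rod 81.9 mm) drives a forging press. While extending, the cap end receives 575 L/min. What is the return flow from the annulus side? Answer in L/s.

Q_out ≈ 8.34 L/s

Cap-side area A_cap = π/4 × (227 mm)² = 40470 mm^2
Rod-side annular area A_ann = π/4 × (227² − 81.9²) = 35200 mm^2
Piston speed v = Q_in/A_cap; rod-end outflow Q_out = v × A_ann = Q_in × A_ann/A_cap.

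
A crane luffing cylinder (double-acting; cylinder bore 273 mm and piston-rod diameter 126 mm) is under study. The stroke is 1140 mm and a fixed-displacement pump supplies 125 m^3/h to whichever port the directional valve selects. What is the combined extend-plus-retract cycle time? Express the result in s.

Cap-side area A_cap = π/4 × (273 mm)² = 58530 mm^2
Rod-side annular area A_ann = π/4 × (273² − 126²) = 46070 mm^2
t_ext = A_cap·L/Q = 1.922 s
t_ret = A_ann·L/Q = 1.512 s
t_cycle = t_ext + t_ret

t ≈ 3.43 s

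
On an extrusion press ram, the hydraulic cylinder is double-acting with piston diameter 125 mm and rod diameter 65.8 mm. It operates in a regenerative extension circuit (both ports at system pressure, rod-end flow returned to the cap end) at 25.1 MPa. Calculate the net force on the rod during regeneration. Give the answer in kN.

F ≈ 85.4 kN

With equal pressure on both faces, forces on the annular region cancel; the net push is pressure × rod cross-section.
Rod cross-section A_rod = π/4 × (65.8 mm)² = 3400 mm^2
F = P × A_rod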